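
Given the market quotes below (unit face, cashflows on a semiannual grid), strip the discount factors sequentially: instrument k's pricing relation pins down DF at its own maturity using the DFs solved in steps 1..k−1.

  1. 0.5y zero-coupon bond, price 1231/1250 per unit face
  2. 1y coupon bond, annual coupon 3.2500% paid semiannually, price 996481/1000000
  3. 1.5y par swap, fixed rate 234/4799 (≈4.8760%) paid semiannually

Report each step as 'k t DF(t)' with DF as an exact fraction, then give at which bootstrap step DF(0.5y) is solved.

step 1 [0.5y] zero: DF = P = 1231/1250 ≈ 0.984800
step 2 [1y] bond c/2=13/800: DF=(996481/1000000 − 13/800·(0.984800))/(1+13/800) = 603/625 ≈ 0.964800
step 3 [1.5y] swap r/2=117/4799: DF=(1 − 117/4799·(0.984800+0.964800))/(1+117/4799) = 4649/5000 ≈ 0.929800

1 1/2 1231/1250
2 1 603/625
3 3/2 4649/5000
DF(0.5y) is solved at step 1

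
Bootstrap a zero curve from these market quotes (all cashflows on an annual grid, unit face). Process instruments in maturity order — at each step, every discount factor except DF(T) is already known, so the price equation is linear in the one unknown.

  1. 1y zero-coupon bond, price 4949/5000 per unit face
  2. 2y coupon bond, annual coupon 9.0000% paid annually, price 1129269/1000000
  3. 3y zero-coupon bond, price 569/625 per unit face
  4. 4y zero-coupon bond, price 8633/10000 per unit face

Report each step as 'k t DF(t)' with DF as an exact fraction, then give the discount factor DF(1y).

step 1 [1y] zero: DF = P = 4949/5000 ≈ 0.989800
step 2 [2y] bond c/1=9/100: DF=(1129269/1000000 − 9/100·(0.989800))/(1+9/100) = 9543/10000 ≈ 0.954300
step 3 [3y] zero: DF = P = 569/625 ≈ 0.910400
step 4 [4y] zero: DF = P = 8633/10000 ≈ 0.863300

1 1 4949/5000
2 2 9543/10000
3 3 569/625
4 4 8633/10000
DF(1y) = 4949/5000 ≈ 0.989800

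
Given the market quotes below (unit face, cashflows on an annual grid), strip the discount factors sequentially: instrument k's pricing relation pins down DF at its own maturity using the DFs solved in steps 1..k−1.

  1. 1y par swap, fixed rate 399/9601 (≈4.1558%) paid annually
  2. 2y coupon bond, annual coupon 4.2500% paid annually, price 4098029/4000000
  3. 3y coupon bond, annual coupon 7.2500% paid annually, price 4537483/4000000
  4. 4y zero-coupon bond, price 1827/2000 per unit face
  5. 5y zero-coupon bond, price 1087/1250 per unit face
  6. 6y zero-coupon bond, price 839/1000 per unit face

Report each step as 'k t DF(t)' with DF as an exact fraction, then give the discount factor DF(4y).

step 1 [1y] swap r/1=399/9601: DF=(1 − 399/9601·(0))/(1+399/9601) = 9601/10000 ≈ 0.960100
step 2 [2y] bond c/1=17/400: DF=(4098029/4000000 − 17/400·(0.960100))/(1+17/400) = 2359/2500 ≈ 0.943600
step 3 [3y] bond c/1=29/400: DF=(4537483/4000000 − 29/400·(0.960100+0.943600))/(1+29/400) = 929/1000 ≈ 0.929000
step 4 [4y] zero: DF = P = 1827/2000 ≈ 0.913500
step 5 [5y] zero: DF = P = 1087/1250 ≈ 0.869600
step 6 [6y] zero: DF = P = 839/1000 ≈ 0.839000

1 1 9601/10000
2 2 2359/2500
3 3 929/1000
4 4 1827/2000
5 5 1087/1250
6 6 839/1000
DF(4y) = 1827/2000 ≈ 0.913500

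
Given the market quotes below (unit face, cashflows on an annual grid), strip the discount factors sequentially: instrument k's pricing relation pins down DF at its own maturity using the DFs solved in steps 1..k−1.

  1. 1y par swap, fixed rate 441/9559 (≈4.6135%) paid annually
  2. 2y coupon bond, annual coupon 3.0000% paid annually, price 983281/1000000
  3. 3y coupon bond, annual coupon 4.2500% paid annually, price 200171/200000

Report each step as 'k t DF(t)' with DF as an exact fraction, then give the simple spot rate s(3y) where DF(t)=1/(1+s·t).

1 1 9559/10000
2 2 2317/2500
3 3 8833/10000
s(3y) = (1/(8833/10000) − 1)/(3) = 389/8833 ≈ 4.4039%

step 1 [1y] swap r/1=441/9559: DF=(1 − 441/9559·(0))/(1+441/9559) = 9559/10000 ≈ 0.955900
step 2 [2y] bond c/1=3/100: DF=(983281/1000000 − 3/100·(0.955900))/(1+3/100) = 2317/2500 ≈ 0.926800
step 3 [3y] bond c/1=17/400: DF=(200171/200000 − 17/400·(0.955900+0.926800))/(1+17/400) = 8833/10000 ≈ 0.883300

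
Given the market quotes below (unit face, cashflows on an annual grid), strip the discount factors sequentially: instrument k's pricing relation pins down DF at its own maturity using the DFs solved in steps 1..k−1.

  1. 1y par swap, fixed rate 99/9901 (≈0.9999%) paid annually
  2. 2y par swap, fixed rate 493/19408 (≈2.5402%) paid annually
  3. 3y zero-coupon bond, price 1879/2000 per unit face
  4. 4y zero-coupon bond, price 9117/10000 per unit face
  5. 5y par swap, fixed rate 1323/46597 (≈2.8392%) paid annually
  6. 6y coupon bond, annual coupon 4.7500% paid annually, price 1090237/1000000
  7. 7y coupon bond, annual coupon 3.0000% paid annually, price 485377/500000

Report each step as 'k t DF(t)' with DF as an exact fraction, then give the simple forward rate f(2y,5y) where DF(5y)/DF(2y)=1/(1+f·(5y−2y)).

1 1 9901/10000
2 2 9507/10000
3 3 1879/2000
4 4 9117/10000
5 5 8677/10000
6 6 1659/2000
7 7 3913/5000
f(2y,5y) = ((9507/10000)/(8677/10000) − 1)/(3) = 830/26031 ≈ 3.1885%

step 1 [1y] swap r/1=99/9901: DF=(1 − 99/9901·(0))/(1+99/9901) = 9901/10000 ≈ 0.990100
step 2 [2y] swap r/1=493/19408: DF=(1 − 493/19408·(0.990100))/(1+493/19408) = 9507/10000 ≈ 0.950700
step 3 [3y] zero: DF = P = 1879/2000 ≈ 0.939500
step 4 [4y] zero: DF = P = 9117/10000 ≈ 0.911700
step 5 [5y] swap r/1=1323/46597: DF=(1 − 1323/46597·(0.990100+0.950700+0.939500+0.911700))/(1+1323/46597) = 8677/10000 ≈ 0.867700
step 6 [6y] bond c/1=19/400: DF=(1090237/1000000 − 19/400·(0.990100+0.950700+0.939500+0.911700+0.867700))/(1+19/400) = 1659/2000 ≈ 0.829500
step 7 [7y] bond c/1=3/100: DF=(485377/500000 − 3/100·(0.990100+0.950700+0.939500+0.911700+0.867700+0.829500))/(1+3/100) = 3913/5000 ≈ 0.782600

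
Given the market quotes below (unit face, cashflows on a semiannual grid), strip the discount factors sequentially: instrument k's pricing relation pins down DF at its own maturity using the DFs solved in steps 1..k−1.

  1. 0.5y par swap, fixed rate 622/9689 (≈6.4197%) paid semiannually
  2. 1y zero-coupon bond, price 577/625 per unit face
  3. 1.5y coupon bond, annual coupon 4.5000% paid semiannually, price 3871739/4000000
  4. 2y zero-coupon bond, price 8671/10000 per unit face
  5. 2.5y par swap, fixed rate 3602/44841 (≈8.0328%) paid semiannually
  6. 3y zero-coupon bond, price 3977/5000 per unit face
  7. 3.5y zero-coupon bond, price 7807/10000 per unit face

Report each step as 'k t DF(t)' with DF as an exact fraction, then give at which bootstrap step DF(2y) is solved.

1 1/2 9689/10000
2 1 577/625
3 3/2 181/200
4 2 8671/10000
5 5/2 8199/10000
6 3 3977/5000
7 7/2 7807/10000
DF(2y) is solved at step 4

step 1 [0.5y] swap r/2=311/9689: DF=(1 − 311/9689·(0))/(1+311/9689) = 9689/10000 ≈ 0.968900
step 2 [1y] zero: DF = P = 577/625 ≈ 0.923200
step 3 [1.5y] bond c/2=9/400: DF=(3871739/4000000 − 9/400·(0.968900+0.923200))/(1+9/400) = 181/200 ≈ 0.905000
step 4 [2y] zero: DF = P = 8671/10000 ≈ 0.867100
step 5 [2.5y] swap r/2=1801/44841: DF=(1 − 1801/44841·(0.968900+0.923200+0.905000+0.867100))/(1+1801/44841) = 8199/10000 ≈ 0.819900
step 6 [3y] zero: DF = P = 3977/5000 ≈ 0.795400
step 7 [3.5y] zero: DF = P = 7807/10000 ≈ 0.780700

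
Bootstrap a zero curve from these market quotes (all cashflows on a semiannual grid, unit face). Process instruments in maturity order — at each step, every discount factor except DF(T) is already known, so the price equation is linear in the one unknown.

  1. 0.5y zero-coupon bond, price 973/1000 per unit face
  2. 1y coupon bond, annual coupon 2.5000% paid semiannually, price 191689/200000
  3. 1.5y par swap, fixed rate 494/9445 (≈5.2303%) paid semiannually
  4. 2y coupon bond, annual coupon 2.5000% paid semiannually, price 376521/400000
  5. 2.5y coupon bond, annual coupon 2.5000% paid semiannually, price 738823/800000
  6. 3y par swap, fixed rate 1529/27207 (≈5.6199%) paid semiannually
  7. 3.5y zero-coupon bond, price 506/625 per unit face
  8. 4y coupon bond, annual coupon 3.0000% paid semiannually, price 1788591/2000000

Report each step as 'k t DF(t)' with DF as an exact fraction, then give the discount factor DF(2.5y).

step 1 [0.5y] zero: DF = P = 973/1000 ≈ 0.973000
step 2 [1y] bond c/2=1/80: DF=(191689/200000 − 1/80·(0.973000))/(1+1/80) = 4673/5000 ≈ 0.934600
step 3 [1.5y] swap r/2=247/9445: DF=(1 − 247/9445·(0.973000+0.934600))/(1+247/9445) = 9259/10000 ≈ 0.925900
step 4 [2y] bond c/2=1/80: DF=(376521/400000 − 1/80·(0.973000+0.934600+0.925900))/(1+1/80) = 8947/10000 ≈ 0.894700
step 5 [2.5y] bond c/2=1/80: DF=(738823/800000 − 1/80·(0.973000+0.934600+0.925900+0.894700))/(1+1/80) = 8661/10000 ≈ 0.866100
step 6 [3y] swap r/2=1529/54414: DF=(1 − 1529/54414·(0.973000+0.934600+0.925900+0.894700+0.866100))/(1+1529/54414) = 8471/10000 ≈ 0.847100
step 7 [3.5y] zero: DF = P = 506/625 ≈ 0.809600
step 8 [4y] bond c/2=3/200: DF=(1788591/2000000 − 3/200·(0.973000+0.934600+0.925900+0.894700+0.866100+0.847100+0.809600))/(1+3/200) = 7887/10000 ≈ 0.788700

1 1/2 973/1000
2 1 4673/5000
3 3/2 9259/10000
4 2 8947/10000
5 5/2 8661/10000
6 3 8471/10000
7 7/2 506/625
8 4 7887/10000
DF(2.5y) = 8661/10000 ≈ 0.866100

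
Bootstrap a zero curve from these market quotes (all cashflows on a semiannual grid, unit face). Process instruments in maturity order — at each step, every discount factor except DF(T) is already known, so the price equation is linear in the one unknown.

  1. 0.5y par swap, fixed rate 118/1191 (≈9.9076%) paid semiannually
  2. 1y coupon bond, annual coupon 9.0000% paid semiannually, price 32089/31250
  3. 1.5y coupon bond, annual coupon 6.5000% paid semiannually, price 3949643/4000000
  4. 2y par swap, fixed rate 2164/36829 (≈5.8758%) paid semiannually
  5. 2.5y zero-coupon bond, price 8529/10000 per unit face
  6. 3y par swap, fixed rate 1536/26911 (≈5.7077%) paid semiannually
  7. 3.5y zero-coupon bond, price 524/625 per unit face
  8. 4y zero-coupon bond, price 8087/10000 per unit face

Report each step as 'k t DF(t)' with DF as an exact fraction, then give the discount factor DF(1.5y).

1 1/2 1191/1250
2 1 1177/1250
3 3/2 8967/10000
4 2 4459/5000
5 5/2 8529/10000
6 3 529/625
7 7/2 524/625
8 4 8087/10000
DF(1.5y) = 8967/10000 ≈ 0.896700

step 1 [0.5y] swap r/2=59/1191: DF=(1 − 59/1191·(0))/(1+59/1191) = 1191/1250 ≈ 0.952800
step 2 [1y] bond c/2=9/200: DF=(32089/31250 − 9/200·(0.952800))/(1+9/200) = 1177/1250 ≈ 0.941600
step 3 [1.5y] bond c/2=13/400: DF=(3949643/4000000 − 13/400·(0.952800+0.941600))/(1+13/400) = 8967/10000 ≈ 0.896700
step 4 [2y] swap r/2=1082/36829: DF=(1 − 1082/36829·(0.952800+0.941600+0.896700))/(1+1082/36829) = 4459/5000 ≈ 0.891800
step 5 [2.5y] zero: DF = P = 8529/10000 ≈ 0.852900
step 6 [3y] swap r/2=768/26911: DF=(1 − 768/26911·(0.952800+0.941600+0.896700+0.891800+0.852900))/(1+768/26911) = 529/625 ≈ 0.846400
step 7 [3.5y] zero: DF = P = 524/625 ≈ 0.838400
step 8 [4y] zero: DF = P = 8087/10000 ≈ 0.808700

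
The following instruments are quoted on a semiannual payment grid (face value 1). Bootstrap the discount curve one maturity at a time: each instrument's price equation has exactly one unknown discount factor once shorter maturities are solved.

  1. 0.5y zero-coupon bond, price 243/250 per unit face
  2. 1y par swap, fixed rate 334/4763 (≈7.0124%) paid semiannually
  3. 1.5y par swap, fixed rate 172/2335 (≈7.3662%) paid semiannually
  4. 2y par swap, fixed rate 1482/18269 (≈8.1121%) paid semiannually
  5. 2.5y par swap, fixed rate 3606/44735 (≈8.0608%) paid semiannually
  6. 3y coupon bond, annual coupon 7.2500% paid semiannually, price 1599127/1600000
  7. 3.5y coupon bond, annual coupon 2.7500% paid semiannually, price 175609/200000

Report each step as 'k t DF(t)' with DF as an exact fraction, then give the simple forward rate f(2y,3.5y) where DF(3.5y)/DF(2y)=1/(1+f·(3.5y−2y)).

1 1/2 243/250
2 1 2333/2500
3 3/2 1121/1250
4 2 4259/5000
5 5/2 8197/10000
6 3 101/125
7 7/2 1589/2000
f(2y,3.5y) = ((4259/5000)/(1589/2000) − 1)/(3/2) = 382/7945 ≈ 4.8081%

step 1 [0.5y] zero: DF = P = 243/250 ≈ 0.972000
step 2 [1y] swap r/2=167/4763: DF=(1 − 167/4763·(0.972000))/(1+167/4763) = 2333/2500 ≈ 0.933200
step 3 [1.5y] swap r/2=86/2335: DF=(1 − 86/2335·(0.972000+0.933200))/(1+86/2335) = 1121/1250 ≈ 0.896800
step 4 [2y] swap r/2=741/18269: DF=(1 − 741/18269·(0.972000+0.933200+0.896800))/(1+741/18269) = 4259/5000 ≈ 0.851800
step 5 [2.5y] swap r/2=1803/44735: DF=(1 − 1803/44735·(0.972000+0.933200+0.896800+0.851800))/(1+1803/44735) = 8197/10000 ≈ 0.819700
step 6 [3y] bond c/2=29/800: DF=(1599127/1600000 − 29/800·(0.972000+0.933200+0.896800+0.851800+0.819700))/(1+29/800) = 101/125 ≈ 0.808000
step 7 [3.5y] bond c/2=11/800: DF=(175609/200000 − 11/800·(0.972000+0.933200+0.896800+0.851800+0.819700+0.808000))/(1+11/800) = 1589/2000 ≈ 0.794500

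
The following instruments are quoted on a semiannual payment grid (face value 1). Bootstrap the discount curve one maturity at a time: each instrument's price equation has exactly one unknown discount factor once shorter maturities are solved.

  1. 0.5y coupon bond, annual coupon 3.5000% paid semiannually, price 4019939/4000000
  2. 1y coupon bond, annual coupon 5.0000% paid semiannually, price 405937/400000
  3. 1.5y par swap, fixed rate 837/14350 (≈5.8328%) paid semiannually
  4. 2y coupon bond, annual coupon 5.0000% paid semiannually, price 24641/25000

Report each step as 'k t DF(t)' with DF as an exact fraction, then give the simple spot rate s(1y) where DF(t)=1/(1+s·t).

step 1 [0.5y] bond c/2=7/400: DF=(4019939/4000000 − 7/400·(0))/(1+7/400) = 9877/10000 ≈ 0.987700
step 2 [1y] bond c/2=1/40: DF=(405937/400000 − 1/40·(0.987700))/(1+1/40) = 483/500 ≈ 0.966000
step 3 [1.5y] swap r/2=837/28700: DF=(1 − 837/28700·(0.987700+0.966000))/(1+837/28700) = 9163/10000 ≈ 0.916300
step 4 [2y] bond c/2=1/40: DF=(24641/25000 − 1/40·(0.987700+0.966000+0.916300))/(1+1/40) = 2229/2500 ≈ 0.891600

1 1/2 9877/10000
2 1 483/500
3 3/2 9163/10000
4 2 2229/2500
s(1y) = (1/(483/500) − 1)/(1) = 17/483 ≈ 3.5197%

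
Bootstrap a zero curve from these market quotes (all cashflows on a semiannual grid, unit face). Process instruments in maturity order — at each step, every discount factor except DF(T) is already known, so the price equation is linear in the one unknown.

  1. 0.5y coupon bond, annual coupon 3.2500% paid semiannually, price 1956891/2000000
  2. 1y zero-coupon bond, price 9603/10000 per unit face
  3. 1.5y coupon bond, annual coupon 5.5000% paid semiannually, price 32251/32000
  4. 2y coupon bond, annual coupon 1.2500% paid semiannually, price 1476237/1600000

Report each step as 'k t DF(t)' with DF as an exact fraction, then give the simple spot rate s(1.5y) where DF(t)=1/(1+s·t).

1 1/2 2407/2500
2 1 9603/10000
3 3/2 4647/5000
4 2 562/625
s(1.5y) = (1/(4647/5000) − 1)/(3/2) = 706/13941 ≈ 5.0642%

step 1 [0.5y] bond c/2=13/800: DF=(1956891/2000000 − 13/800·(0))/(1+13/800) = 2407/2500 ≈ 0.962800
step 2 [1y] zero: DF = P = 9603/10000 ≈ 0.960300
step 3 [1.5y] bond c/2=11/400: DF=(32251/32000 − 11/400·(0.962800+0.960300))/(1+11/400) = 4647/5000 ≈ 0.929400
step 4 [2y] bond c/2=1/160: DF=(1476237/1600000 − 1/160·(0.962800+0.960300+0.929400))/(1+1/160) = 562/625 ≈ 0.899200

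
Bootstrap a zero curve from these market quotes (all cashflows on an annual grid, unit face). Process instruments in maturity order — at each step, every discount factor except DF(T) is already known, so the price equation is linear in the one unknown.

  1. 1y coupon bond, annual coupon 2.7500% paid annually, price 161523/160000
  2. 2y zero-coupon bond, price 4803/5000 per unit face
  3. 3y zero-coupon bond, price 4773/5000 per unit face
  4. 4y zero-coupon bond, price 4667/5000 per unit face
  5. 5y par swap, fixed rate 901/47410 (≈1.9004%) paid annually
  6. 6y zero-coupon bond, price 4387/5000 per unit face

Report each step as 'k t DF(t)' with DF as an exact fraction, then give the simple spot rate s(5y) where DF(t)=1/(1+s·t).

step 1 [1y] bond c/1=11/400: DF=(161523/160000 − 11/400·(0))/(1+11/400) = 393/400 ≈ 0.982500
step 2 [2y] zero: DF = P = 4803/5000 ≈ 0.960600
step 3 [3y] zero: DF = P = 4773/5000 ≈ 0.954600
step 4 [4y] zero: DF = P = 4667/5000 ≈ 0.933400
step 5 [5y] swap r/1=901/47410: DF=(1 − 901/47410·(0.982500+0.960600+0.954600+0.933400))/(1+901/47410) = 9099/10000 ≈ 0.909900
step 6 [6y] zero: DF = P = 4387/5000 ≈ 0.877400

1 1 393/400
2 2 4803/5000
3 3 4773/5000
4 4 4667/5000
5 5 9099/10000
6 6 4387/5000
s(5y) = (1/(9099/10000) − 1)/(5) = 901/45495 ≈ 1.9804%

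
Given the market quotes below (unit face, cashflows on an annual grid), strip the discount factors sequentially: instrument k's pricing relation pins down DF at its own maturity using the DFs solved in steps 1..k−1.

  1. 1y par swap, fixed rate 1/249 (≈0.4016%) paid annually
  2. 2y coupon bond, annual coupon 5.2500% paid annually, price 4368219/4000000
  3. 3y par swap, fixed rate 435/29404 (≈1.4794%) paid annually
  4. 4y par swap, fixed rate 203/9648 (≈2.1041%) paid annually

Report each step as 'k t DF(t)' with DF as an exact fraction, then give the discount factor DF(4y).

1 1 249/250
2 2 9879/10000
3 3 1913/2000
4 4 2297/2500
DF(4y) = 2297/2500 ≈ 0.918800

step 1 [1y] swap r/1=1/249: DF=(1 − 1/249·(0))/(1+1/249) = 249/250 ≈ 0.996000
step 2 [2y] bond c/1=21/400: DF=(4368219/4000000 − 21/400·(0.996000))/(1+21/400) = 9879/10000 ≈ 0.987900
step 3 [3y] swap r/1=435/29404: DF=(1 − 435/29404·(0.996000+0.987900))/(1+435/29404) = 1913/2000 ≈ 0.956500
step 4 [4y] swap r/1=203/9648: DF=(1 − 203/9648·(0.996000+0.987900+0.956500))/(1+203/9648) = 2297/2500 ≈ 0.918800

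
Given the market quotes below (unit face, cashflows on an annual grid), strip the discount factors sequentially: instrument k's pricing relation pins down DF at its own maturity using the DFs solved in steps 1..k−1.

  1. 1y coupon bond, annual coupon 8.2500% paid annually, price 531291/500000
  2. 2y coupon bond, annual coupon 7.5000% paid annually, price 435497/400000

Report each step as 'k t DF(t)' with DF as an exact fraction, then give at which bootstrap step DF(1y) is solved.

step 1 [1y] bond c/1=33/400: DF=(531291/500000 − 33/400·(0))/(1+33/400) = 1227/1250 ≈ 0.981600
step 2 [2y] bond c/1=3/40: DF=(435497/400000 − 3/40·(0.981600))/(1+3/40) = 9443/10000 ≈ 0.944300

1 1 1227/1250
2 2 9443/10000
DF(1y) is solved at step 1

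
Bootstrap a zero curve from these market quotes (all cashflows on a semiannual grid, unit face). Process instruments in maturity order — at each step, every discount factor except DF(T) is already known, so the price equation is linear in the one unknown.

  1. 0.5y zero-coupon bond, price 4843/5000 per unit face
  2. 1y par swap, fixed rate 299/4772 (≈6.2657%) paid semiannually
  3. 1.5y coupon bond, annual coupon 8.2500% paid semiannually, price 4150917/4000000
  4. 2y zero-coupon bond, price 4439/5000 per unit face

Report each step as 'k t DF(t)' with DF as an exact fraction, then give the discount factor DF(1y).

1 1/2 4843/5000
2 1 4701/5000
3 3/2 921/1000
4 2 4439/5000
DF(1y) = 4701/5000 ≈ 0.940200

step 1 [0.5y] zero: DF = P = 4843/5000 ≈ 0.968600
step 2 [1y] swap r/2=299/9544: DF=(1 − 299/9544·(0.968600))/(1+299/9544) = 4701/5000 ≈ 0.940200
step 3 [1.5y] bond c/2=33/800: DF=(4150917/4000000 − 33/800·(0.968600+0.940200))/(1+33/800) = 921/1000 ≈ 0.921000
step 4 [2y] zero: DF = P = 4439/5000 ≈ 0.887800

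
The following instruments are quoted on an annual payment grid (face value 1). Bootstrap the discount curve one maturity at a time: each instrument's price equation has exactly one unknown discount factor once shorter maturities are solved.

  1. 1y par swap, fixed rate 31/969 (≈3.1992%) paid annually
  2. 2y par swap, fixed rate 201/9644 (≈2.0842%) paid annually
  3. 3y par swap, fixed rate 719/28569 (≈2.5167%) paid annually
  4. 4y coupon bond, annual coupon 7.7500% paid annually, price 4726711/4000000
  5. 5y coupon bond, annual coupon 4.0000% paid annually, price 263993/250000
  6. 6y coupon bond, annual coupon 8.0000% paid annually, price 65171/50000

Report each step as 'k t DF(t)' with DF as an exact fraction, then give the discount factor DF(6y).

1 1 969/1000
2 2 4799/5000
3 3 9281/10000
4 4 557/625
5 5 1089/1250
6 6 8647/10000
DF(6y) = 8647/10000 ≈ 0.864700

step 1 [1y] swap r/1=31/969: DF=(1 − 31/969·(0))/(1+31/969) = 969/1000 ≈ 0.969000
step 2 [2y] swap r/1=201/9644: DF=(1 − 201/9644·(0.969000))/(1+201/9644) = 4799/5000 ≈ 0.959800
step 3 [3y] swap r/1=719/28569: DF=(1 − 719/28569·(0.969000+0.959800))/(1+719/28569) = 9281/10000 ≈ 0.928100
step 4 [4y] bond c/1=31/400: DF=(4726711/4000000 − 31/400·(0.969000+0.959800+0.928100))/(1+31/400) = 557/625 ≈ 0.891200
step 5 [5y] bond c/1=1/25: DF=(263993/250000 − 1/25·(0.969000+0.959800+0.928100+0.891200))/(1+1/25) = 1089/1250 ≈ 0.871200
step 6 [6y] bond c/1=2/25: DF=(65171/50000 − 2/25·(0.969000+0.959800+0.928100+0.891200+0.871200))/(1+2/25) = 8647/10000 ≈ 0.864700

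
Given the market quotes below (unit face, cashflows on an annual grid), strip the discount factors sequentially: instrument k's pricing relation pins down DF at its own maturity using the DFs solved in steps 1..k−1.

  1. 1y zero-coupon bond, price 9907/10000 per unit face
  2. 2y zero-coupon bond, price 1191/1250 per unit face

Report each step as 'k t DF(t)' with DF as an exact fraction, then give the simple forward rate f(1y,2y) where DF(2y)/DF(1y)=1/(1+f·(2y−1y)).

1 1 9907/10000
2 2 1191/1250
f(1y,2y) = ((9907/10000)/(1191/1250) − 1)/(1) = 379/9528 ≈ 3.9777%

step 1 [1y] zero: DF = P = 9907/10000 ≈ 0.990700
step 2 [2y] zero: DF = P = 1191/1250 ≈ 0.952800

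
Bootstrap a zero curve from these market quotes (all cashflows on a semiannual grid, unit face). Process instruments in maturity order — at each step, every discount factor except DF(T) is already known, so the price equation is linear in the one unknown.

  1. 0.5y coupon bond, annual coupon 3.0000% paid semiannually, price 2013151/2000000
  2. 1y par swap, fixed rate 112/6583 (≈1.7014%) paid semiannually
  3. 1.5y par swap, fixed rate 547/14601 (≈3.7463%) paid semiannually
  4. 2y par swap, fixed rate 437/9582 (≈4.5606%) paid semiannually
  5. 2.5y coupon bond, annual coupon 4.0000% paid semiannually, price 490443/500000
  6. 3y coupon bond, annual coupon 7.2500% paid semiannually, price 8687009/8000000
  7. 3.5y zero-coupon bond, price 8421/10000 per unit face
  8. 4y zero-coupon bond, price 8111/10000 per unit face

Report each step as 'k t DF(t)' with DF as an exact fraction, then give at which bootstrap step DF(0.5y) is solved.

step 1 [0.5y] bond c/2=3/200: DF=(2013151/2000000 − 3/200·(0))/(1+3/200) = 9917/10000 ≈ 0.991700
step 2 [1y] swap r/2=56/6583: DF=(1 − 56/6583·(0.991700))/(1+56/6583) = 1229/1250 ≈ 0.983200
step 3 [1.5y] swap r/2=547/29202: DF=(1 − 547/29202·(0.991700+0.983200))/(1+547/29202) = 9453/10000 ≈ 0.945300
step 4 [2y] swap r/2=437/19164: DF=(1 − 437/19164·(0.991700+0.983200+0.945300))/(1+437/19164) = 4563/5000 ≈ 0.912600
step 5 [2.5y] bond c/2=1/50: DF=(490443/500000 − 1/50·(0.991700+0.983200+0.945300+0.912600))/(1+1/50) = 1773/2000 ≈ 0.886500
step 6 [3y] bond c/2=29/800: DF=(8687009/8000000 − 29/800·(0.991700+0.983200+0.945300+0.912600+0.886500))/(1+29/800) = 2207/2500 ≈ 0.882800
step 7 [3.5y] zero: DF = P = 8421/10000 ≈ 0.842100
step 8 [4y] zero: DF = P = 8111/10000 ≈ 0.811100

1 1/2 9917/10000
2 1 1229/1250
3 3/2 9453/10000
4 2 4563/5000
5 5/2 1773/2000
6 3 2207/2500
7 7/2 8421/10000
8 4 8111/10000
DF(0.5y) is solved at step 1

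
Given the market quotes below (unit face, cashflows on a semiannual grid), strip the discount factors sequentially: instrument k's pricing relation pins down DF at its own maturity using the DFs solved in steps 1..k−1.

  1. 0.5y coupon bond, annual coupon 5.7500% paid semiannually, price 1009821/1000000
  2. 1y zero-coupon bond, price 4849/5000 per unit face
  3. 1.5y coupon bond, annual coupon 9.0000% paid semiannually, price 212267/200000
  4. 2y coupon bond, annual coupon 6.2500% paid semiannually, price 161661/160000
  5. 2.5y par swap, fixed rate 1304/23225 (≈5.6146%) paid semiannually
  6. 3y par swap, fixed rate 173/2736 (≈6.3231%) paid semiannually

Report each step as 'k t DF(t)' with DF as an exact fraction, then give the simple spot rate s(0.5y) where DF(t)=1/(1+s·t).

1 1/2 1227/1250
2 1 4849/5000
3 3/2 2329/2500
4 2 2231/2500
5 5/2 1087/1250
6 3 827/1000
s(0.5y) = (1/(1227/1250) − 1)/(1/2) = 46/1227 ≈ 3.7490%

step 1 [0.5y] bond c/2=23/800: DF=(1009821/1000000 − 23/800·(0))/(1+23/800) = 1227/1250 ≈ 0.981600
step 2 [1y] zero: DF = P = 4849/5000 ≈ 0.969800
step 3 [1.5y] bond c/2=9/200: DF=(212267/200000 − 9/200·(0.981600+0.969800))/(1+9/200) = 2329/2500 ≈ 0.931600
step 4 [2y] bond c/2=1/32: DF=(161661/160000 − 1/32·(0.981600+0.969800+0.931600))/(1+1/32) = 2231/2500 ≈ 0.892400
step 5 [2.5y] swap r/2=652/23225: DF=(1 − 652/23225·(0.981600+0.969800+0.931600+0.892400))/(1+652/23225) = 1087/1250 ≈ 0.869600
step 6 [3y] swap r/2=173/5472: DF=(1 − 173/5472·(0.981600+0.969800+0.931600+0.892400+0.869600))/(1+173/5472) = 827/1000 ≈ 0.827000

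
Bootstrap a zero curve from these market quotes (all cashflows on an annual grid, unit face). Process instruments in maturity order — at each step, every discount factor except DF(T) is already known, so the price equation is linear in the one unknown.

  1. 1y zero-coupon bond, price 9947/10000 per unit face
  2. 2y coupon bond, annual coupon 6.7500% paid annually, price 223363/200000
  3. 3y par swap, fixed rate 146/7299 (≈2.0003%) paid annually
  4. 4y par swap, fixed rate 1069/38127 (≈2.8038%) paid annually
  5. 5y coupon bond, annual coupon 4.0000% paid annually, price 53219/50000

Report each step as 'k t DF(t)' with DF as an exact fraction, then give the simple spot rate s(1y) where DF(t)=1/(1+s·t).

1 1 9947/10000
2 2 9833/10000
3 3 1177/1250
4 4 8931/10000
5 5 548/625
s(1y) = (1/(9947/10000) − 1)/(1) = 53/9947 ≈ 0.5328%

step 1 [1y] zero: DF = P = 9947/10000 ≈ 0.994700
step 2 [2y] bond c/1=27/400: DF=(223363/200000 − 27/400·(0.994700))/(1+27/400) = 9833/10000 ≈ 0.983300
step 3 [3y] swap r/1=146/7299: DF=(1 − 146/7299·(0.994700+0.983300))/(1+146/7299) = 1177/1250 ≈ 0.941600
step 4 [4y] swap r/1=1069/38127: DF=(1 − 1069/38127·(0.994700+0.983300+0.941600))/(1+1069/38127) = 8931/10000 ≈ 0.893100
step 5 [5y] bond c/1=1/25: DF=(53219/50000 − 1/25·(0.994700+0.983300+0.941600+0.893100))/(1+1/25) = 548/625 ≈ 0.876800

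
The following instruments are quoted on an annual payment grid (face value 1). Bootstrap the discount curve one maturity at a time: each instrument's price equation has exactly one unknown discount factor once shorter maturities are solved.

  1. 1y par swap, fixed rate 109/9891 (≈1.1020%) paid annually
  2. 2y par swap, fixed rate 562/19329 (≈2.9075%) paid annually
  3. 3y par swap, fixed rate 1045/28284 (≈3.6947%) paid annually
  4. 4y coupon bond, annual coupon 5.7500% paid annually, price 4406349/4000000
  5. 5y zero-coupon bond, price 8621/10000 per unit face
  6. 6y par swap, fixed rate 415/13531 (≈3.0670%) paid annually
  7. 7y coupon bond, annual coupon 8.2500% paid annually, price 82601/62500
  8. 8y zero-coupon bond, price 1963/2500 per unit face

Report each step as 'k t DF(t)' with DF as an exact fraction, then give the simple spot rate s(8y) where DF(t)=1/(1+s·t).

1 1 9891/10000
2 2 4719/5000
3 3 1791/2000
4 4 8879/10000
5 5 8621/10000
6 6 417/500
7 7 2021/2500
8 8 1963/2500
s(8y) = (1/(1963/2500) − 1)/(8) = 537/15704 ≈ 3.4195%

step 1 [1y] swap r/1=109/9891: DF=(1 − 109/9891·(0))/(1+109/9891) = 9891/10000 ≈ 0.989100
step 2 [2y] swap r/1=562/19329: DF=(1 − 562/19329·(0.989100))/(1+562/19329) = 4719/5000 ≈ 0.943800
step 3 [3y] swap r/1=1045/28284: DF=(1 − 1045/28284·(0.989100+0.943800))/(1+1045/28284) = 1791/2000 ≈ 0.895500
step 4 [4y] bond c/1=23/400: DF=(4406349/4000000 − 23/400·(0.989100+0.943800+0.895500))/(1+23/400) = 8879/10000 ≈ 0.887900
step 5 [5y] zero: DF = P = 8621/10000 ≈ 0.862100
step 6 [6y] swap r/1=415/13531: DF=(1 − 415/13531·(0.989100+0.943800+0.895500+0.887900+0.862100))/(1+415/13531) = 417/500 ≈ 0.834000
step 7 [7y] bond c/1=33/400: DF=(82601/62500 − 33/400·(0.989100+0.943800+0.895500+0.887900+0.862100+0.834000))/(1+33/400) = 2021/2500 ≈ 0.808400
step 8 [8y] zero: DF = P = 1963/2500 ≈ 0.785200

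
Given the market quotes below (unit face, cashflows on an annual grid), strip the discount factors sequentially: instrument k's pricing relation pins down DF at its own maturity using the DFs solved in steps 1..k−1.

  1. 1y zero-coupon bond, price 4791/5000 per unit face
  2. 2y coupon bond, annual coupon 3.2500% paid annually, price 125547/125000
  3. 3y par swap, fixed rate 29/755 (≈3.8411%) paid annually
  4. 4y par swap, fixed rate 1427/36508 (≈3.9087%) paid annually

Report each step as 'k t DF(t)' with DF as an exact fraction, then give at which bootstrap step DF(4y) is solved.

step 1 [1y] zero: DF = P = 4791/5000 ≈ 0.958200
step 2 [2y] bond c/1=13/400: DF=(125547/125000 − 13/400·(0.958200))/(1+13/400) = 4713/5000 ≈ 0.942600
step 3 [3y] swap r/1=29/755: DF=(1 − 29/755·(0.958200+0.942600))/(1+29/755) = 8927/10000 ≈ 0.892700
step 4 [4y] swap r/1=1427/36508: DF=(1 − 1427/36508·(0.958200+0.942600+0.892700))/(1+1427/36508) = 8573/10000 ≈ 0.857300

1 1 4791/5000
2 2 4713/5000
3 3 8927/10000
4 4 8573/10000
DF(4y) is solved at step 4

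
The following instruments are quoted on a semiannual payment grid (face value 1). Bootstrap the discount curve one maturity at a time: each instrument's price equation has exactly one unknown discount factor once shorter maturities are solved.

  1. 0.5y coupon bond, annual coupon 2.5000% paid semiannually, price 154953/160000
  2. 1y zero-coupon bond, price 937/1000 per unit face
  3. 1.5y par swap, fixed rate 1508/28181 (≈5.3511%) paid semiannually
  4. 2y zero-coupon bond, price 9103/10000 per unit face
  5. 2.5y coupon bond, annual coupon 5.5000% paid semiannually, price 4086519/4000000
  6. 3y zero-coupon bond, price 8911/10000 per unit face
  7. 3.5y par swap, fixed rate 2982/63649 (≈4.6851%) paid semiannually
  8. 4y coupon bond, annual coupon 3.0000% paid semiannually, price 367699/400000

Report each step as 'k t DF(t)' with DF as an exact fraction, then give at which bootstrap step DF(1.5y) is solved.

1 1/2 1913/2000
2 1 937/1000
3 3/2 4623/5000
4 2 9103/10000
5 5/2 1789/2000
6 3 8911/10000
7 7/2 8509/10000
8 4 2029/2500
DF(1.5y) is solved at step 3

step 1 [0.5y] bond c/2=1/80: DF=(154953/160000 − 1/80·(0))/(1+1/80) = 1913/2000 ≈ 0.956500
step 2 [1y] zero: DF = P = 937/1000 ≈ 0.937000
step 3 [1.5y] swap r/2=754/28181: DF=(1 − 754/28181·(0.956500+0.937000))/(1+754/28181) = 4623/5000 ≈ 0.924600
step 4 [2y] zero: DF = P = 9103/10000 ≈ 0.910300
step 5 [2.5y] bond c/2=11/400: DF=(4086519/4000000 − 11/400·(0.956500+0.937000+0.924600+0.910300))/(1+11/400) = 1789/2000 ≈ 0.894500
step 6 [3y] zero: DF = P = 8911/10000 ≈ 0.891100
step 7 [3.5y] swap r/2=1491/63649: DF=(1 − 1491/63649·(0.956500+0.937000+0.924600+0.910300+0.894500+0.891100))/(1+1491/63649) = 8509/10000 ≈ 0.850900
step 8 [4y] bond c/2=3/200: DF=(367699/400000 − 3/200·(0.956500+0.937000+0.924600+0.910300+0.894500+0.891100+0.850900))/(1+3/200) = 2029/2500 ≈ 0.811600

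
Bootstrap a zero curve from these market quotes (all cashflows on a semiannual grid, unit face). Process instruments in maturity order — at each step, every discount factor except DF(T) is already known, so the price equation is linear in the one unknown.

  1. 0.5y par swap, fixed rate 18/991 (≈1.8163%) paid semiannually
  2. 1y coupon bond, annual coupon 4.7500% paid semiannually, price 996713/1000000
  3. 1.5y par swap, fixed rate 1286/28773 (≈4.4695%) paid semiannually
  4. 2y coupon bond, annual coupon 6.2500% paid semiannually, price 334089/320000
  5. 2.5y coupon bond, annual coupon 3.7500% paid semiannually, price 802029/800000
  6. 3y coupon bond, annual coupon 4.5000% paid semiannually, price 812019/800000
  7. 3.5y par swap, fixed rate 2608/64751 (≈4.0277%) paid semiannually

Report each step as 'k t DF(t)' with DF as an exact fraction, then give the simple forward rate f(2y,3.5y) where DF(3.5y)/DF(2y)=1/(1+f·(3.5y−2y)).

step 1 [0.5y] swap r/2=9/991: DF=(1 − 9/991·(0))/(1+9/991) = 991/1000 ≈ 0.991000
step 2 [1y] bond c/2=19/800: DF=(996713/1000000 − 19/800·(0.991000))/(1+19/800) = 4753/5000 ≈ 0.950600
step 3 [1.5y] swap r/2=643/28773: DF=(1 − 643/28773·(0.991000+0.950600))/(1+643/28773) = 9357/10000 ≈ 0.935700
step 4 [2y] bond c/2=1/32: DF=(334089/320000 − 1/32·(0.991000+0.950600+0.935700))/(1+1/32) = 2313/2500 ≈ 0.925200
step 5 [2.5y] bond c/2=3/160: DF=(802029/800000 − 3/160·(0.991000+0.950600+0.935700+0.925200))/(1+3/160) = 9141/10000 ≈ 0.914100
step 6 [3y] bond c/2=9/400: DF=(812019/800000 − 9/400·(0.991000+0.950600+0.935700+0.925200+0.914100))/(1+9/400) = 8889/10000 ≈ 0.888900
step 7 [3.5y] swap r/2=1304/64751: DF=(1 − 1304/64751·(0.991000+0.950600+0.935700+0.925200+0.914100+0.888900))/(1+1304/64751) = 1087/1250 ≈ 0.869600

1 1/2 991/1000
2 1 4753/5000
3 3/2 9357/10000
4 2 2313/2500
5 5/2 9141/10000
6 3 8889/10000
7 7/2 1087/1250
f(2y,3.5y) = ((2313/2500)/(1087/1250) − 1)/(3/2) = 139/3261 ≈ 4.2625%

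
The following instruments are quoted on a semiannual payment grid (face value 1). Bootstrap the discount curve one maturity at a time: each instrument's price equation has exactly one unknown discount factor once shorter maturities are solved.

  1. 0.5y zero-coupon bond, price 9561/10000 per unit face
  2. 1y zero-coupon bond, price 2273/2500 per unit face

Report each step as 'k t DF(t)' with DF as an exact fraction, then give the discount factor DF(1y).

1 1/2 9561/10000
2 1 2273/2500
DF(1y) = 2273/2500 ≈ 0.909200

step 1 [0.5y] zero: DF = P = 9561/10000 ≈ 0.956100
step 2 [1y] zero: DF = P = 2273/2500 ≈ 0.909200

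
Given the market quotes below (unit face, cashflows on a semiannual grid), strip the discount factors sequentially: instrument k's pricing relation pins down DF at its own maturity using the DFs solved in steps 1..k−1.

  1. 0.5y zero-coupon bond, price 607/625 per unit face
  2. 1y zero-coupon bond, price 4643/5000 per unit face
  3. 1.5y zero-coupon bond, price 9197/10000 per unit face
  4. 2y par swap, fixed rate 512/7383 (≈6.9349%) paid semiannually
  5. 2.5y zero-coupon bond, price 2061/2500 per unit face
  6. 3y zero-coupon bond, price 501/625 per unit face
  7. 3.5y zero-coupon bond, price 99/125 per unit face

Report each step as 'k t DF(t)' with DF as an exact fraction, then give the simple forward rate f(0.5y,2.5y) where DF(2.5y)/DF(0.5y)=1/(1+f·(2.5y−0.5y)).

step 1 [0.5y] zero: DF = P = 607/625 ≈ 0.971200
step 2 [1y] zero: DF = P = 4643/5000 ≈ 0.928600
step 3 [1.5y] zero: DF = P = 9197/10000 ≈ 0.919700
step 4 [2y] swap r/2=256/7383: DF=(1 − 256/7383·(0.971200+0.928600+0.919700))/(1+256/7383) = 109/125 ≈ 0.872000
step 5 [2.5y] zero: DF = P = 2061/2500 ≈ 0.824400
step 6 [3y] zero: DF = P = 501/625 ≈ 0.801600
step 7 [3.5y] zero: DF = P = 99/125 ≈ 0.792000

1 1/2 607/625
2 1 4643/5000
3 3/2 9197/10000
4 2 109/125
5 5/2 2061/2500
6 3 501/625
7 7/2 99/125
f(0.5y,2.5y) = ((607/625)/(2061/2500) − 1)/(2) = 367/4122 ≈ 8.9034%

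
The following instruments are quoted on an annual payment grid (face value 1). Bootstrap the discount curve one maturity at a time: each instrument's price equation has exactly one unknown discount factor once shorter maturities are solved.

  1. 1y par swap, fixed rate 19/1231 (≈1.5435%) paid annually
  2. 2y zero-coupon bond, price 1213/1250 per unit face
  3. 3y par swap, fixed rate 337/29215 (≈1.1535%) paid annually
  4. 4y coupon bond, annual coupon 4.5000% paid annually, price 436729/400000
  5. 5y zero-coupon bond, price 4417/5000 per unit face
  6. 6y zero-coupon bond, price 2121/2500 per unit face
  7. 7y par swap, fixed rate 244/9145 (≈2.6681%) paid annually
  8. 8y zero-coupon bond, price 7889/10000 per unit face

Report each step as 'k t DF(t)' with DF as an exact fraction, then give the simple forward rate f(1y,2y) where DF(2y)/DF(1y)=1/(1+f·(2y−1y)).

step 1 [1y] swap r/1=19/1231: DF=(1 − 19/1231·(0))/(1+19/1231) = 1231/1250 ≈ 0.984800
step 2 [2y] zero: DF = P = 1213/1250 ≈ 0.970400
step 3 [3y] swap r/1=337/29215: DF=(1 − 337/29215·(0.984800+0.970400))/(1+337/29215) = 9663/10000 ≈ 0.966300
step 4 [4y] bond c/1=9/200: DF=(436729/400000 − 9/200·(0.984800+0.970400+0.966300))/(1+9/200) = 919/1000 ≈ 0.919000
step 5 [5y] zero: DF = P = 4417/5000 ≈ 0.883400
step 6 [6y] zero: DF = P = 2121/2500 ≈ 0.848400
step 7 [7y] swap r/1=244/9145: DF=(1 − 244/9145·(0.984800+0.970400+0.966300+0.919000+0.883400+0.848400))/(1+244/9145) = 2073/2500 ≈ 0.829200
step 8 [8y] zero: DF = P = 7889/10000 ≈ 0.788900

1 1 1231/1250
2 2 1213/1250
3 3 9663/10000
4 4 919/1000
5 5 4417/5000
6 6 2121/2500
7 7 2073/2500
8 8 7889/10000
f(1y,2y) = ((1231/1250)/(1213/1250) − 1)/(1) = 18/1213 ≈ 1.4839%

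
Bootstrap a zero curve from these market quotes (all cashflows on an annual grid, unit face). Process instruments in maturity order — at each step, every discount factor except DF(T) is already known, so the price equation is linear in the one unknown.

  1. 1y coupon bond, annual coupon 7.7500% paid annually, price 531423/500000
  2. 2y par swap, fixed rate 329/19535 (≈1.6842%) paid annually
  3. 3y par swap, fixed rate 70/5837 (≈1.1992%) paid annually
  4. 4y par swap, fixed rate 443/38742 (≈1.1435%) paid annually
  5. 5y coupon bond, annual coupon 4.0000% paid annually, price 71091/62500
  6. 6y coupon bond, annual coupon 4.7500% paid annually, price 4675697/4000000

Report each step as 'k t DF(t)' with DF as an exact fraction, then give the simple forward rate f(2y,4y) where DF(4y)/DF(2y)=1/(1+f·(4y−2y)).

1 1 1233/1250
2 2 9671/10000
3 3 193/200
4 4 9557/10000
5 5 9447/10000
6 6 4487/5000
f(2y,4y) = ((9671/10000)/(9557/10000) − 1)/(2) = 3/503 ≈ 0.5964%

step 1 [1y] bond c/1=31/400: DF=(531423/500000 − 31/400·(0))/(1+31/400) = 1233/1250 ≈ 0.986400
step 2 [2y] swap r/1=329/19535: DF=(1 − 329/19535·(0.986400))/(1+329/19535) = 9671/10000 ≈ 0.967100
step 3 [3y] swap r/1=70/5837: DF=(1 − 70/5837·(0.986400+0.967100))/(1+70/5837) = 193/200 ≈ 0.965000
step 4 [4y] swap r/1=443/38742: DF=(1 − 443/38742·(0.986400+0.967100+0.965000))/(1+443/38742) = 9557/10000 ≈ 0.955700
step 5 [5y] bond c/1=1/25: DF=(71091/62500 − 1/25·(0.986400+0.967100+0.965000+0.955700))/(1+1/25) = 9447/10000 ≈ 0.944700
step 6 [6y] bond c/1=19/400: DF=(4675697/4000000 − 19/400·(0.986400+0.967100+0.965000+0.955700+0.944700))/(1+19/400) = 4487/5000 ≈ 0.897400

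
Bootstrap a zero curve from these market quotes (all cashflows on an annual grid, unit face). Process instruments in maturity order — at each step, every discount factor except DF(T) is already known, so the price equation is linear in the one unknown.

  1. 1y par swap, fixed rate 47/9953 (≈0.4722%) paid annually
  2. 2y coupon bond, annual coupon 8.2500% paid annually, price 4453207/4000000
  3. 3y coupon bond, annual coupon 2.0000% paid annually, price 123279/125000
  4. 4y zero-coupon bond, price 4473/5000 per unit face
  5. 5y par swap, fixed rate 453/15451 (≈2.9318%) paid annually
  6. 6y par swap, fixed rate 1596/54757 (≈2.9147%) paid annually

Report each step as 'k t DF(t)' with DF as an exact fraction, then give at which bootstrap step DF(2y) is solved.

step 1 [1y] swap r/1=47/9953: DF=(1 − 47/9953·(0))/(1+47/9953) = 9953/10000 ≈ 0.995300
step 2 [2y] bond c/1=33/400: DF=(4453207/4000000 − 33/400·(0.995300))/(1+33/400) = 4763/5000 ≈ 0.952600
step 3 [3y] bond c/1=1/50: DF=(123279/125000 − 1/50·(0.995300+0.952600))/(1+1/50) = 9287/10000 ≈ 0.928700
step 4 [4y] zero: DF = P = 4473/5000 ≈ 0.894600
step 5 [5y] swap r/1=453/15451: DF=(1 − 453/15451·(0.995300+0.952600+0.928700+0.894600))/(1+453/15451) = 8641/10000 ≈ 0.864100
step 6 [6y] swap r/1=1596/54757: DF=(1 − 1596/54757·(0.995300+0.952600+0.928700+0.894600+0.864100))/(1+1596/54757) = 2101/2500 ≈ 0.840400

1 1 9953/10000
2 2 4763/5000
3 3 9287/10000
4 4 4473/5000
5 5 8641/10000
6 6 2101/2500
DF(2y) is solved at step 2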